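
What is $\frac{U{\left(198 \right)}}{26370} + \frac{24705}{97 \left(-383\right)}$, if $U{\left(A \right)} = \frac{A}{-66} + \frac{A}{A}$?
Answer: $- \frac{325772576}{489835935} \approx -0.66506$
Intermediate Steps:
$U{\left(A \right)} = 1 - \frac{A}{66}$ ($U{\left(A \right)} = A \left(- \frac{1}{66}\right) + 1 = - \frac{A}{66} + 1 = 1 - \frac{A}{66}$)
$\frac{U{\left(198 \right)}}{26370} + \frac{24705}{97 \left(-383\right)} = \frac{1 - 3}{26370} + \frac{24705}{97 \left(-383\right)} = \left(1 - 3\right) \frac{1}{26370} + \frac{24705}{-37151} = \left(-2\right) \frac{1}{26370} + 24705 \left(- \frac{1}{37151}\right) = - \frac{1}{13185} - \frac{24705}{37151} = - \frac{325772576}{489835935}$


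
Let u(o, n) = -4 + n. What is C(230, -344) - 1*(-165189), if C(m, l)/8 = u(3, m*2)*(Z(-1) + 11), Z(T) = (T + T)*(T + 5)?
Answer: 176133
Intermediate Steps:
Z(T) = 2*T*(5 + T) (Z(T) = (2*T)*(5 + T) = 2*T*(5 + T))
C(m, l) = -96 + 48*m (C(m, l) = 8*((-4 + m*2)*(2*(-1)*(5 - 1) + 11)) = 8*((-4 + 2*m)*(2*(-1)*4 + 11)) = 8*((-4 + 2*m)*(-8 + 11)) = 8*((-4 + 2*m)*3) = 8*(-12 + 6*m) = -96 + 48*m)
C(230, -344) - 1*(-165189) = (-96 + 48*230) - 1*(-165189) = (-96 + 11040) + 165189 = 10944 + 165189 = 176133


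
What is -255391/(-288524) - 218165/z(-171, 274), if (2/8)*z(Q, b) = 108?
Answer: -924051611/1832976 ≈ -504.13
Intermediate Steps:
z(Q, b) = 432 (z(Q, b) = 4*108 = 432)
-255391/(-288524) - 218165/z(-171, 274) = -255391/(-288524) - 218165/432 = -255391*(-1/288524) - 218165*1/432 = 15023/16972 - 218165/432 = -924051611/1832976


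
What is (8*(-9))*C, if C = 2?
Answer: -144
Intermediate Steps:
(8*(-9))*C = (8*(-9))*2 = -72*2 = -144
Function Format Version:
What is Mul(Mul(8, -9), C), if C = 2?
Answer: -144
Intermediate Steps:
Mul(Mul(8, -9), C) = Mul(Mul(8, -9), 2) = Mul(-72, 2) = -144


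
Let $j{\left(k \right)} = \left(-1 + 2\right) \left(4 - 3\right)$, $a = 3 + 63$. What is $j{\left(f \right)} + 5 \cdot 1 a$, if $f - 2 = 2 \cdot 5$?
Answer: $331$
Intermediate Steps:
$f = 12$ ($f = 2 + 2 \cdot 5 = 2 + 10 = 12$)
$a = 66$
$j{\left(k \right)} = 1$ ($j{\left(k \right)} = 1 \cdot 1 = 1$)
$j{\left(f \right)} + 5 \cdot 1 a = 1 + 5 \cdot 1 \cdot 66 = 1 + 5 \cdot 66 = 1 + 330 = 331$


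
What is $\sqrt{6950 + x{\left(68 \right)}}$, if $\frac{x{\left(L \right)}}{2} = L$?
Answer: $\sqrt{7086} \approx 84.178$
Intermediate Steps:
$x{\left(L \right)} = 2 L$
$\sqrt{6950 + x{\left(68 \right)}} = \sqrt{6950 + 2 \cdot 68} = \sqrt{6950 + 136} = \sqrt{7086}$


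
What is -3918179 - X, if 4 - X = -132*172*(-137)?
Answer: -807735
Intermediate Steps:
X = -3110444 (X = 4 - (-132*172)*(-137) = 4 - (-22704)*(-137) = 4 - 1*3110448 = 4 - 3110448 = -3110444)
-3918179 - X = -3918179 - 1*(-3110444) = -3918179 + 3110444 = -807735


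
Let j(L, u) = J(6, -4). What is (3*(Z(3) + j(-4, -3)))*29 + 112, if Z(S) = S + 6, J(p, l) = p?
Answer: 1417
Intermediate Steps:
j(L, u) = 6
Z(S) = 6 + S
(3*(Z(3) + j(-4, -3)))*29 + 112 = (3*((6 + 3) + 6))*29 + 112 = (3*(9 + 6))*29 + 112 = (3*15)*29 + 112 = 45*29 + 112 = 1305 + 112 = 1417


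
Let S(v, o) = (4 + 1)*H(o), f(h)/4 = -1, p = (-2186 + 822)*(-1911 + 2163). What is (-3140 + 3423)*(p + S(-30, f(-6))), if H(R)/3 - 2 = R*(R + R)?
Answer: -97130694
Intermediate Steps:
p = -343728 (p = -1364*252 = -343728)
f(h) = -4 (f(h) = 4*(-1) = -4)
H(R) = 6 + 6*R**2 (H(R) = 6 + 3*(R*(R + R)) = 6 + 3*(R*(2*R)) = 6 + 3*(2*R**2) = 6 + 6*R**2)
S(v, o) = 30 + 30*o**2 (S(v, o) = (4 + 1)*(6 + 6*o**2) = 5*(6 + 6*o**2) = 30 + 30*o**2)
(-3140 + 3423)*(p + S(-30, f(-6))) = (-3140 + 3423)*(-343728 + (30 + 30*(-4)**2)) = 283*(-343728 + (30 + 30*16)) = 283*(-343728 + (30 + 480)) = 283*(-343728 + 510) = 283*(-343218) = -97130694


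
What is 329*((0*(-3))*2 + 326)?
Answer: 107254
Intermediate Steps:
329*((0*(-3))*2 + 326) = 329*(0*2 + 326) = 329*(0 + 326) = 329*326 = 107254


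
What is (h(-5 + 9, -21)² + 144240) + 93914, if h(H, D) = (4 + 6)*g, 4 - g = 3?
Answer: 238254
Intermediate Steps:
g = 1 (g = 4 - 1*3 = 4 - 3 = 1)
h(H, D) = 10 (h(H, D) = (4 + 6)*1 = 10*1 = 10)
(h(-5 + 9, -21)² + 144240) + 93914 = (10² + 144240) + 93914 = (100 + 144240) + 93914 = 144340 + 93914 = 238254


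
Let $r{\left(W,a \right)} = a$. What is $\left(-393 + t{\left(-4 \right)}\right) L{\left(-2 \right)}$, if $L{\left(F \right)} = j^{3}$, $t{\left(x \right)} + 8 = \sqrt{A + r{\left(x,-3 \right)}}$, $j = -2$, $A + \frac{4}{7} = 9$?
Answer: $3208 - \frac{8 \sqrt{266}}{7} \approx 3189.4$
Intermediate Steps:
$A = \frac{59}{7}$ ($A = - \frac{4}{7} + 9 = \frac{59}{7} \approx 8.4286$)
$t{\left(x \right)} = -8 + \frac{\sqrt{266}}{7}$ ($t{\left(x \right)} = -8 + \sqrt{\frac{59}{7} - 3} = -8 + \sqrt{\frac{38}{7}} = -8 + \frac{\sqrt{266}}{7}$)
$L{\left(F \right)} = -8$ ($L{\left(F \right)} = \left(-2\right)^{3} = -8$)
$\left(-393 + t{\left(-4 \right)}\right) L{\left(-2 \right)} = \left(-393 - \left(8 - \frac{\sqrt{266}}{7}\right)\right) \left(-8\right) = \left(-401 + \frac{\sqrt{266}}{7}\right) \left(-8\right) = 3208 - \frac{8 \sqrt{266}}{7}$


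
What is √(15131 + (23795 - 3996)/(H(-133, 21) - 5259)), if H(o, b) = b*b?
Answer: √351142387662/4818 ≈ 122.99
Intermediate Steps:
H(o, b) = b²
√(15131 + (23795 - 3996)/(H(-133, 21) - 5259)) = √(15131 + (23795 - 3996)/(21² - 5259)) = √(15131 + 19799/(441 - 5259)) = √(15131 + 19799/(-4818)) = √(15131 + 19799*(-1/4818)) = √(15131 - 19799/4818) = √(72881359/4818) = √351142387662/4818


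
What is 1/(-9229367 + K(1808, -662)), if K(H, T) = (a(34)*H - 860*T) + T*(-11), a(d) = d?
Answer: -1/8591293 ≈ -1.1640e-7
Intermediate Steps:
K(H, T) = -871*T + 34*H (K(H, T) = (34*H - 860*T) + T*(-11) = (-860*T + 34*H) - 11*T = -871*T + 34*H)
1/(-9229367 + K(1808, -662)) = 1/(-9229367 + (-871*(-662) + 34*1808)) = 1/(-9229367 + (576602 + 61472)) = 1/(-9229367 + 638074) = 1/(-8591293) = -1/8591293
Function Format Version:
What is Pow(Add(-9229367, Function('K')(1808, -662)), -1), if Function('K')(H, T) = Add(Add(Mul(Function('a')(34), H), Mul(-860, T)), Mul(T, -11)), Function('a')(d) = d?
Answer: Rational(-1, 8591293) ≈ -1.1640e-7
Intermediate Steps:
Function('K')(H, T) = Add(Mul(-871, T), Mul(34, H)) (Function('K')(H, T) = Add(Add(Mul(34, H), Mul(-860, T)), Mul(T, -11)) = Add(Add(Mul(-860, T), Mul(34, H)), Mul(-11, T)) = Add(Mul(-871, T), Mul(34, H)))
Pow(Add(-9229367, Function('K')(1808, -662)), -1) = Pow(Add(-9229367, Add(Mul(-871, -662), Mul(34, 1808))), -1) = Pow(Add(-9229367, Add(576602, 61472)), -1) = Pow(Add(-9229367, 638074), -1) = Pow(-8591293, -1) = Rational(-1, 8591293)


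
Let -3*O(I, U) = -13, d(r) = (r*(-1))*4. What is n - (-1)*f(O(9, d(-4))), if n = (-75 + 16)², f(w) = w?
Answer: 10456/3 ≈ 3485.3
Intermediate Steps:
d(r) = -4*r (d(r) = -r*4 = -4*r)
O(I, U) = 13/3 (O(I, U) = -⅓*(-13) = 13/3)
n = 3481 (n = (-59)² = 3481)
n - (-1)*f(O(9, d(-4))) = 3481 - (-1)*13/3 = 3481 - 1*(-13/3) = 3481 + 13/3 = 10456/3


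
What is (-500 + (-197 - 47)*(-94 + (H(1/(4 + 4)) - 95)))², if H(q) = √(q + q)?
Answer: 2069704036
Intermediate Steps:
H(q) = √2*√q (H(q) = √(2*q) = √2*√q)
(-500 + (-197 - 47)*(-94 + (H(1/(4 + 4)) - 95)))² = (-500 + (-197 - 47)*(-94 + (√2*√(1/(4 + 4)) - 95)))² = (-500 - 244*(-94 + (√2*√(1/8) - 95)))² = (-500 - 244*(-94 + (√2*√(⅛) - 95)))² = (-500 - 244*(-94 + (√2*(√2/4) - 95)))² = (-500 - 244*(-94 + (½ - 95)))² = (-500 - 244*(-94 - 189/2))² = (-500 - 244*(-377/2))² = (-500 + 45994)² = 45494² = 2069704036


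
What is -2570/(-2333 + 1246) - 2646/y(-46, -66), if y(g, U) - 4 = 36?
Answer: -1386701/21740 ≈ -63.786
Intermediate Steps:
y(g, U) = 40 (y(g, U) = 4 + 36 = 40)
-2570/(-2333 + 1246) - 2646/y(-46, -66) = -2570/(-2333 + 1246) - 2646/40 = -2570/(-1087) - 2646*1/40 = -2570*(-1/1087) - 1323/20 = 2570/1087 - 1323/20 = -1386701/21740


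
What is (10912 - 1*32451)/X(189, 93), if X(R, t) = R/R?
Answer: -21539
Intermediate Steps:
X(R, t) = 1
(10912 - 1*32451)/X(189, 93) = (10912 - 1*32451)/1 = (10912 - 32451)*1 = -21539*1 = -21539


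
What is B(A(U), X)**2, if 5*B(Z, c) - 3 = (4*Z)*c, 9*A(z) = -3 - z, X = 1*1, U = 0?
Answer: 1/9 ≈ 0.11111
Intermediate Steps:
X = 1
A(z) = -1/3 - z/9 (A(z) = (-3 - z)/9 = -1/3 - z/9)
B(Z, c) = 3/5 + 4*Z*c/5 (B(Z, c) = 3/5 + ((4*Z)*c)/5 = 3/5 + (4*Z*c)/5 = 3/5 + 4*Z*c/5)
B(A(U), X)**2 = (3/5 + (4/5)*(-1/3 - 1/9*0)*1)**2 = (3/5 + (4/5)*(-1/3 + 0)*1)**2 = (3/5 + (4/5)*(-1/3)*1)**2 = (3/5 - 4/15)**2 = (1/3)**2 = 1/9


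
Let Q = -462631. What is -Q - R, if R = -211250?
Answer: 673881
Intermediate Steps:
-Q - R = -1*(-462631) - 1*(-211250) = 462631 + 211250 = 673881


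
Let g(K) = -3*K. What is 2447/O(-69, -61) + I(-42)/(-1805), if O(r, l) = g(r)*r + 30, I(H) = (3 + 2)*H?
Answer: -284741/5145333 ≈ -0.055340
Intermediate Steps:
I(H) = 5*H
O(r, l) = 30 - 3*r² (O(r, l) = (-3*r)*r + 30 = -3*r² + 30 = 30 - 3*r²)
2447/O(-69, -61) + I(-42)/(-1805) = 2447/(30 - 3*(-69)²) + (5*(-42))/(-1805) = 2447/(30 - 3*4761) - 210*(-1/1805) = 2447/(30 - 14283) + 42/361 = 2447/(-14253) + 42/361 = 2447*(-1/14253) + 42/361 = -2447/14253 + 42/361 = -284741/5145333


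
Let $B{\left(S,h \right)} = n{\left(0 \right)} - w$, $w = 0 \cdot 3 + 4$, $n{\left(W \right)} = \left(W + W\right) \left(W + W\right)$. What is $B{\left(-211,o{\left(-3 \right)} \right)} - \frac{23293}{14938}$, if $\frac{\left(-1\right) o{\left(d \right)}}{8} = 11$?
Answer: $- \frac{83045}{14938} \approx -5.5593$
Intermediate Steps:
$o{\left(d \right)} = -88$ ($o{\left(d \right)} = \left(-8\right) 11 = -88$)
$n{\left(W \right)} = 4 W^{2}$ ($n{\left(W \right)} = 2 W 2 W = 4 W^{2}$)
$w = 4$ ($w = 0 + 4 = 4$)
$B{\left(S,h \right)} = -4$ ($B{\left(S,h \right)} = 4 \cdot 0^{2} - 4 = 4 \cdot 0 - 4 = 0 - 4 = -4$)
$B{\left(-211,o{\left(-3 \right)} \right)} - \frac{23293}{14938} = -4 - \frac{23293}{14938} = - \frac{83045}{14938}$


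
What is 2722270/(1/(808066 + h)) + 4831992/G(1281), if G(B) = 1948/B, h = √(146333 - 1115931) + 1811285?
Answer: 3472594322422428/487 + 2722270*I*√969598 ≈ 7.1306e+12 + 2.6806e+9*I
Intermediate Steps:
h = 1811285 + I*√969598 (h = √(-969598) + 1811285 = I*√969598 + 1811285 = 1811285 + I*√969598 ≈ 1.8113e+6 + 984.68*I)
2722270/(1/(808066 + h)) + 4831992/G(1281) = 2722270/(1/(808066 + (1811285 + I*√969598))) + 4831992/((1948/1281)) = 2722270/(1/(2619351 + I*√969598)) + 4831992/((1948*(1/1281))) = 2722270*(2619351 + I*√969598) + 4831992/(1948/1281) = (7130580646770 + 2722270*I*√969598) + 4831992*(1281/1948) = (7130580646770 + 2722270*I*√969598) + 1547445438/487 = 3472594322422428/487 + 2722270*I*√969598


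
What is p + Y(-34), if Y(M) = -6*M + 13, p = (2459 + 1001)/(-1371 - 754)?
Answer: 91533/425 ≈ 215.37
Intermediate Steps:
p = -692/425 (p = 3460/(-2125) = 3460*(-1/2125) = -692/425 ≈ -1.6282)
Y(M) = 13 - 6*M
p + Y(-34) = -692/425 + (13 - 6*(-34)) = -692/425 + (13 + 204) = -692/425 + 217 = 91533/425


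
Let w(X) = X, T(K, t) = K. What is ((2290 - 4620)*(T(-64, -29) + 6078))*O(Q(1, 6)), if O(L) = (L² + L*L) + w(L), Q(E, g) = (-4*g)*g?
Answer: -579113559360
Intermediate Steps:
Q(E, g) = -4*g²
O(L) = L + 2*L² (O(L) = (L² + L*L) + L = (L² + L²) + L = 2*L² + L = L + 2*L²)
((2290 - 4620)*(T(-64, -29) + 6078))*O(Q(1, 6)) = ((2290 - 4620)*(-64 + 6078))*((-4*6²)*(1 + 2*(-4*6²))) = (-2330*6014)*((-4*36)*(1 + 2*(-4*36))) = -(-2017817280)*(1 + 2*(-144)) = -(-2017817280)*(1 - 288) = -(-2017817280)*(-287) = -14012620*41328 = -579113559360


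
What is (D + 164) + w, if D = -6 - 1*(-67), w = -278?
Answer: -53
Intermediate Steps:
D = 61 (D = -6 + 67 = 61)
(D + 164) + w = (61 + 164) - 278 = 225 - 278 = -53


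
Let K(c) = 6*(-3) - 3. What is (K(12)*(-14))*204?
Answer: 59976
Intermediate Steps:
K(c) = -21 (K(c) = -18 - 3 = -21)
(K(12)*(-14))*204 = -21*(-14)*204 = 294*204 = 59976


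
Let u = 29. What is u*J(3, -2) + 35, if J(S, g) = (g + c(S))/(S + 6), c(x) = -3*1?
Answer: 170/9 ≈ 18.889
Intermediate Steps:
c(x) = -3
J(S, g) = (-3 + g)/(6 + S) (J(S, g) = (g - 3)/(S + 6) = (-3 + g)/(6 + S))
u*J(3, -2) + 35 = 29*((-3 - 2)/(6 + 3)) + 35 = 29*(-5/9) + 35 = -145/9 + 35 = 170/9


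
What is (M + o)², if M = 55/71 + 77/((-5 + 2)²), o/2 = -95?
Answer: 13328240704/408321 ≈ 32642.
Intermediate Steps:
o = -190 (o = 2*(-95) = -190)
M = 5962/639 (M = 55*(1/71) + 77/((-3)²) = 55/71 + 77/9 = 5962/639 ≈ 9.3302)
(M + o)² = (5962/639 - 190)² = (-115448/639)² = 13328240704/408321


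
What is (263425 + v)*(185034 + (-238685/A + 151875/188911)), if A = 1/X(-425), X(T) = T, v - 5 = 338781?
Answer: 11561427124973014764/188911 ≈ 6.1200e+13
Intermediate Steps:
v = 338786 (v = 5 + 338781 = 338786)
A = -1/425 (A = 1/(-425) = -1/425 ≈ -0.0023529)
(263425 + v)*(185034 + (-238685/A + 151875/188911)) = (263425 + 338786)*(185034 + (-238685/(-1/425) + 151875/188911)) = 602211*(185034 + (-238685*(-425) + 151875*(1/188911))) = 602211*(185034 + (101441125 + 151875/188911)) = 602211*(185034 + 19163344516750/188911) = 602211*(19198299474724/188911) = 11561427124973014764/188911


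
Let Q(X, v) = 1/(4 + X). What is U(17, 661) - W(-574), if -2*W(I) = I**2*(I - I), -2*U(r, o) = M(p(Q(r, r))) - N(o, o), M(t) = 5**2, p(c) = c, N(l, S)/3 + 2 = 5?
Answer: -8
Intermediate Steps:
N(l, S) = 9 (N(l, S) = -6 + 3*5 = -6 + 15 = 9)
M(t) = 25
U(r, o) = -8 (U(r, o) = -(25 - 1*9)/2 = -(25 - 9)/2 = -1/2*16 = -8)
W(I) = 0 (W(I) = -I**2*(I - I)/2 = -I**2*0/2 = -1/2*0 = 0)
U(17, 661) - W(-574) = -8 - 1*0 = -8 + 0 = -8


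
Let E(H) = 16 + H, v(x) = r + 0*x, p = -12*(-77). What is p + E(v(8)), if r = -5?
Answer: 935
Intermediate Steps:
p = 924
v(x) = -5 (v(x) = -5 + 0*x = -5 + 0 = -5)
p + E(v(8)) = 924 + (16 - 5) = 924 + 11 = 935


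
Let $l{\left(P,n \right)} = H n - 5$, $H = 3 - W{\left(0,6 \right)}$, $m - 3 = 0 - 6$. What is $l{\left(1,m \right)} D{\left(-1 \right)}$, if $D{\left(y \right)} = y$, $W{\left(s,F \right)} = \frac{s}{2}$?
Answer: $14$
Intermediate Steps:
$W{\left(s,F \right)} = \frac{s}{2}$ ($W{\left(s,F \right)} = s \frac{1}{2} = \frac{s}{2}$)
$m = -3$ ($m = 3 + \left(0 - 6\right) = 3 - 6 = -3$)
$H = 3$ ($H = 3 - \frac{1}{2} \cdot 0 = 3 - 0 = 3 + 0 = 3$)
$l{\left(P,n \right)} = -5 + 3 n$ ($l{\left(P,n \right)} = 3 n - 5 = -5 + 3 n$)
$l{\left(1,m \right)} D{\left(-1 \right)} = \left(-5 + 3 \left(-3\right)\right) \left(-1\right) = \left(-5 - 9\right) \left(-1\right) = \left(-14\right) \left(-1\right) = 14$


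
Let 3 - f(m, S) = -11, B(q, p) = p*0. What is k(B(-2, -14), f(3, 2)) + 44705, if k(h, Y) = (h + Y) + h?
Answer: 44719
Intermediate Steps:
B(q, p) = 0
f(m, S) = 14 (f(m, S) = 3 - 1*(-11) = 3 + 11 = 14)
k(h, Y) = Y + 2*h (k(h, Y) = (Y + h) + h = Y + 2*h)
k(B(-2, -14), f(3, 2)) + 44705 = (14 + 2*0) + 44705 = (14 + 0) + 44705 = 14 + 44705 = 44719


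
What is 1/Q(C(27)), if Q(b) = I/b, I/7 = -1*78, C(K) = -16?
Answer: 8/273 ≈ 0.029304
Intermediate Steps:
I = -546 (I = 7*(-1*78) = 7*(-78) = -546)
Q(b) = -546/b
1/Q(C(27)) = 1/(-546/(-16)) = 1/(-546*(-1/16)) = 1/(273/8) = 8/273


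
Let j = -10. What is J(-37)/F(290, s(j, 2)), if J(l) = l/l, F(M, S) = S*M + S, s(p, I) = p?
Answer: -1/2910 ≈ -0.00034364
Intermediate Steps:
F(M, S) = S + M*S (F(M, S) = M*S + S = S + M*S)
J(l) = 1
J(-37)/F(290, s(j, 2)) = 1/(-10*(1 + 290)) = 1/(-10*291) = 1/(-2910) = 1*(-1/2910) = -1/2910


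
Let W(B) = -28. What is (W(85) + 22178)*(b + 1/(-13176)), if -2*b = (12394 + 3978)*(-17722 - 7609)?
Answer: 30258778780886125/6588 ≈ 4.5930e+12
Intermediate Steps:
b = 207359566 (b = -(12394 + 3978)*(-17722 - 7609)/2 = -8186*(-25331) = -½*(-414719132) = 207359566)
(W(85) + 22178)*(b + 1/(-13176)) = (-28 + 22178)*(207359566 + 1/(-13176)) = 22150*(207359566 - 1/13176) = 22150*(2732169641615/13176) = 30258778780886125/6588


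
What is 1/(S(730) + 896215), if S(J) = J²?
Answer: 1/1429115 ≈ 6.9973e-7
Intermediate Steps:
1/(S(730) + 896215) = 1/(730² + 896215) = 1/(532900 + 896215) = 1/1429115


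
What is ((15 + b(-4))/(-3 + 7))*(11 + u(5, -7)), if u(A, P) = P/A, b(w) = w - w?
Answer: 36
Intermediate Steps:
b(w) = 0
((15 + b(-4))/(-3 + 7))*(11 + u(5, -7)) = ((15 + 0)/(-3 + 7))*(11 - 7/5) = (15/4)*(11 - 7*⅕) = (15*(¼))*(11 - 7/5) = (15/4)*(48/5) = 36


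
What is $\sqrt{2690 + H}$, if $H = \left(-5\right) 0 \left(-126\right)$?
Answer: $\sqrt{2690} \approx 51.865$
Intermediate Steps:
$H = 0$ ($H = 0 \left(-126\right) = 0$)
$\sqrt{2690 + H} = \sqrt{2690 + 0} = \sqrt{2690}$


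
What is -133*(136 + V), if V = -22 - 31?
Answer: -11039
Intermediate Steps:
V = -53
-133*(136 + V) = -133*(136 - 53) = -133*83 = -11039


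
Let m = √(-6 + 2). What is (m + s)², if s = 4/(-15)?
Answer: -884/225 - 16*I/15 ≈ -3.9289 - 1.0667*I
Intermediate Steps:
m = 2*I (m = √(-4) = 2*I ≈ 2.0*I)
s = -4/15 (s = 4*(-1/15) = -4/15 ≈ -0.26667)
(m + s)² = (2*I - 4/15)² = (-4/15 + 2*I)²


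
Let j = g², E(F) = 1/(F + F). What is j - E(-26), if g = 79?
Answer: 324533/52 ≈ 6241.0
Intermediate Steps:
E(F) = 1/(2*F)
j = 6241 (j = 79² = 6241)
j - E(-26) = 6241 - 1/(2*(-26)) = 6241 - (-1)/(2*26) = 6241 - 1*(-1/52) = 6241 + 1/52 = 324533/52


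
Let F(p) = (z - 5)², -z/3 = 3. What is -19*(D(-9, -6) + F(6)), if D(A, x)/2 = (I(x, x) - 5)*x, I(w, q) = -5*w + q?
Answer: 608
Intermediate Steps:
I(w, q) = q - 5*w
z = -9 (z = -3*3 = -9)
D(A, x) = 2*x*(-5 - 4*x) (D(A, x) = 2*(((x - 5*x) - 5)*x) = 2*((-4*x - 5)*x) = 2*((-5 - 4*x)*x) = 2*(x*(-5 - 4*x)) = 2*x*(-5 - 4*x))
F(p) = 196 (F(p) = (-9 - 5)² = (-14)² = 196)
-19*(D(-9, -6) + F(6)) = -19*(2*(-6)*(-5 - 4*(-6)) + 196) = -19*(2*(-6)*(-5 + 24) + 196) = -19*(2*(-6)*19 + 196) = -19*(-228 + 196) = -19*(-32) = 608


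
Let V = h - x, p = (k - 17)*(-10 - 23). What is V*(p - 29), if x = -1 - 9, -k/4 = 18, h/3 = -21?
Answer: -154124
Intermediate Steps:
h = -63 (h = 3*(-21) = -63)
k = -72 (k = -4*18 = -72)
x = -10
p = 2937 (p = (-72 - 17)*(-10 - 23) = -89*(-33) = 2937)
V = -53 (V = -63 - 1*(-10) = -63 + 10 = -53)
V*(p - 29) = -53*(2937 - 29) = -53*2908 = -154124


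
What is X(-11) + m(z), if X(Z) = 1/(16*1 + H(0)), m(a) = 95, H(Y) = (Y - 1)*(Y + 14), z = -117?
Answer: 191/2 ≈ 95.500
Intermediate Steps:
H(Y) = (-1 + Y)*(14 + Y)
X(Z) = 1/2 (X(Z) = 1/(16*1 + (-14 + 0**2 + 13*0)) = 1/(16 + (-14 + 0 + 0)) = 1/(16 - 14) = 1/2)
X(-11) + m(z) = 1/2 + 95 = 191/2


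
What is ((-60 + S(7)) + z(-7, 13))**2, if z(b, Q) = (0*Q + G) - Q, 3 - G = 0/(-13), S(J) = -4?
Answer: 5476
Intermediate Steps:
G = 3 (G = 3 - 0/(-13) = 3 - 0*(-1)/13 = 3 - 1*0 = 3 + 0 = 3)
z(b, Q) = 3 - Q (z(b, Q) = (0*Q + 3) - Q = (0 + 3) - Q = 3 - Q)
((-60 + S(7)) + z(-7, 13))**2 = ((-60 - 4) + (3 - 1*13))**2 = (-64 + (3 - 13))**2 = (-64 - 10)**2 = (-74)**2 = 5476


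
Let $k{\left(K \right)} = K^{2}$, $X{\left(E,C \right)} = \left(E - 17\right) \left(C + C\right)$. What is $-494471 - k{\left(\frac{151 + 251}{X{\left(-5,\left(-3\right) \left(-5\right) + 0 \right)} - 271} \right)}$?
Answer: $- \frac{428588340035}{866761} \approx -4.9447 \cdot 10^{5}$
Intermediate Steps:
$X{\left(E,C \right)} = 2 C \left(-17 + E\right)$ ($X{\left(E,C \right)} = \left(-17 + E\right) 2 C = 2 C \left(-17 + E\right)$)
$-494471 - k{\left(\frac{151 + 251}{X{\left(-5,\left(-3\right) \left(-5\right) + 0 \right)} - 271} \right)} = -494471 - \left(\frac{151 + 251}{2 \left(\left(-3\right) \left(-5\right) + 0\right) \left(-17 - 5\right) - 271}\right)^{2} = -494471 - \left(\frac{402}{2 \left(15 + 0\right) \left(-22\right) - 271}\right)^{2} = -494471 - \left(\frac{402}{2 \cdot 15 \left(-22\right) - 271}\right)^{2} = -494471 - \left(\frac{402}{-660 - 271}\right)^{2} = -494471 - \left(\frac{402}{-931}\right)^{2} = -494471 - \left(402 \left(- \frac{1}{931}\right)\right)^{2} = -494471 - \left(- \frac{402}{931}\right)^{2} = -494471 - \frac{161604}{866761} = - \frac{428588340035}{866761}$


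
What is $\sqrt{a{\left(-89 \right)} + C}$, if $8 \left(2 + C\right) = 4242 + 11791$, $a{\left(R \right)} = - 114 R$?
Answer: $\frac{\sqrt{194370}}{4} \approx 110.22$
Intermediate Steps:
$C = \frac{16017}{8}$ ($C = -2 + \frac{4242 + 11791}{8} = -2 + \frac{1}{8} \cdot 16033 = -2 + \frac{16033}{8} = \frac{16017}{8} \approx 2002.1$)
$\sqrt{a{\left(-89 \right)} + C} = \sqrt{\left(-114\right) \left(-89\right) + \frac{16017}{8}} = \sqrt{10146 + \frac{16017}{8}} = \sqrt{\frac{97185}{8}} = \frac{\sqrt{194370}}{4}$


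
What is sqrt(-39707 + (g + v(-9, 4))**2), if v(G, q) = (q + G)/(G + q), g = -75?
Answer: I*sqrt(34231) ≈ 185.02*I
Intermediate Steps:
v(G, q) = 1 (v(G, q) = (G + q)/(G + q) = 1)
sqrt(-39707 + (g + v(-9, 4))**2) = sqrt(-39707 + (-75 + 1)**2) = sqrt(-39707 + (-74)**2) = sqrt(-39707 + 5476) = sqrt(-34231) = I*sqrt(34231)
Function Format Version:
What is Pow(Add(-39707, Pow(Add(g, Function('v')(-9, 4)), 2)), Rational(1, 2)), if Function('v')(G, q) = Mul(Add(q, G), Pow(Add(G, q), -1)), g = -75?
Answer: Mul(I, Pow(34231, Rational(1, 2))) ≈ Mul(185.02, I)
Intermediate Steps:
Function('v')(G, q) = 1 (Function('v')(G, q) = Mul(Add(G, q), Pow(Add(G, q), -1)) = 1)
Pow(Add(-39707, Pow(Add(g, Function('v')(-9, 4)), 2)), Rational(1, 2)) = Pow(Add(-39707, Pow(Add(-75, 1), 2)), Rational(1, 2)) = Pow(Add(-39707, Pow(-74, 2)), Rational(1, 2)) = Pow(Add(-39707, 5476), Rational(1, 2)) = Pow(-34231, Rational(1, 2)) = Mul(I, Pow(34231, Rational(1, 2)))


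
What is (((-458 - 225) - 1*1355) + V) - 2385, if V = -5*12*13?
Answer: -5203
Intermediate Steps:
V = -780 (V = -60*13 = -780)
(((-458 - 225) - 1*1355) + V) - 2385 = (((-458 - 225) - 1*1355) - 780) - 2385 = ((-683 - 1355) - 780) - 2385 = (-2038 - 780) - 2385 = -2818 - 2385 = -5203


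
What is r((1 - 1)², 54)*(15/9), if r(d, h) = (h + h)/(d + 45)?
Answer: 4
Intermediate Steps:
r(d, h) = 2*h/(45 + d) (r(d, h) = (2*h)/(45 + d) = 2*h/(45 + d))
r((1 - 1)², 54)*(15/9) = (2*54/(45 + (1 - 1)²))*(15/9) = (2*54/(45 + 0²))*(15*(⅑)) = (2*54/(45 + 0))*(5/3) = (2*54/45)*(5/3) = (2*54*(1/45))*(5/3) = (12/5)*(5/3) = 4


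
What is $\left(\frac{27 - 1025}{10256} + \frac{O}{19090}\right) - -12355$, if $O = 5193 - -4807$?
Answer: $\frac{120951619369}{9789352} \approx 12355.0$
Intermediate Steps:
$O = 10000$ ($O = 5193 + 4807 = 10000$)
$\left(\frac{27 - 1025}{10256} + \frac{O}{19090}\right) - -12355 = \left(\frac{27 - 1025}{10256} + \frac{10000}{19090}\right) - -12355 = \left(\left(27 - 1025\right) \frac{1}{10256} + 10000 \cdot \frac{1}{19090}\right) + 12355 = \left(\left(-998\right) \frac{1}{10256} + \frac{1000}{1909}\right) + 12355 = \left(- \frac{499}{5128} + \frac{1000}{1909}\right) + 12355 = \frac{4175409}{9789352} + 12355 = \frac{120951619369}{9789352}$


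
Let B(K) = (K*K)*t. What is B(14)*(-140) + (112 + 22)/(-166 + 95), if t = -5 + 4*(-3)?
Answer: 33119946/71 ≈ 4.6648e+5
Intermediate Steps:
t = -17 (t = -5 - 12 = -17)
B(K) = -17*K² (B(K) = (K*K)*(-17) = K²*(-17) = -17*K²)
B(14)*(-140) + (112 + 22)/(-166 + 95) = -17*14²*(-140) + (112 + 22)/(-166 + 95) = -17*196*(-140) + 134/(-71) = -3332*(-140) + 134*(-1/71) = 466480 - 134/71 = 33119946/71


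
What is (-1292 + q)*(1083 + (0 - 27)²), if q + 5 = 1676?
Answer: 686748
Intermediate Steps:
q = 1671 (q = -5 + 1676 = 1671)
(-1292 + q)*(1083 + (0 - 27)²) = (-1292 + 1671)*(1083 + (0 - 27)²) = 379*(1083 + (-27)²) = 379*(1083 + 729) = 379*1812 = 686748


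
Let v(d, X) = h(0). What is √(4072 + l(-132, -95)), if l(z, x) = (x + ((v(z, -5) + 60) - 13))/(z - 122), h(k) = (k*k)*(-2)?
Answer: 4*√4105021/127 ≈ 63.814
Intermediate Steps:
h(k) = -2*k² (h(k) = k²*(-2) = -2*k²)
v(d, X) = 0 (v(d, X) = -2*0² = -2*0 = 0)
l(z, x) = (47 + x)/(-122 + z) (l(z, x) = (x + ((0 + 60) - 13))/(z - 122) = (x + (60 - 13))/(-122 + z) = (x + 47)/(-122 + z) = (47 + x)/(-122 + z))
√(4072 + l(-132, -95)) = √(4072 + (47 - 95)/(-122 - 132)) = √(4072 - 48/(-254)) = √(4072 - 1/254*(-48)) = √(4072 + 24/127) = √(517168/127) = 4*√4105021/127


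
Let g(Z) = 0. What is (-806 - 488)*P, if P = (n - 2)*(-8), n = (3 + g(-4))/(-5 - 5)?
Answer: -119048/5 ≈ -23810.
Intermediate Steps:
n = -3/10 (n = (3 + 0)/(-5 - 5) = 3/(-10) = 3*(-⅒) = -3/10 ≈ -0.30000)
P = 92/5 (P = (-3/10 - 2)*(-8) = -23/10*(-8) = 92/5 ≈ 18.400)
(-806 - 488)*P = (-806 - 488)*(92/5) = -1294*92/5 = -119048/5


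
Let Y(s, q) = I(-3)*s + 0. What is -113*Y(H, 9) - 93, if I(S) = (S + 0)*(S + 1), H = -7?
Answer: 4653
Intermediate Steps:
I(S) = S*(1 + S)
Y(s, q) = 6*s (Y(s, q) = (-3*(1 - 3))*s + 0 = (-3*(-2))*s + 0 = 6*s + 0 = 6*s)
-113*Y(H, 9) - 93 = -678*(-7) - 93 = -113*(-42) - 93 = 4746 - 93 = 4653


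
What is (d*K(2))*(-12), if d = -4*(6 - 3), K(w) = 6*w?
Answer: 1728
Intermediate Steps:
d = -12 (d = -4*3 = -12)
(d*K(2))*(-12) = -72*2*(-12) = -12*12*(-12) = -144*(-12) = 1728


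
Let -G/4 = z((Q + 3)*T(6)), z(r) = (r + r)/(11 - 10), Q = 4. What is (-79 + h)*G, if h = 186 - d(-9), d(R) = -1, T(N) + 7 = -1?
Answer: 48384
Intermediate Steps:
T(N) = -8 (T(N) = -7 - 1 = -8)
h = 187 (h = 186 - 1*(-1) = 186 + 1 = 187)
z(r) = 2*r (z(r) = (2*r)/1 = (2*r)*1 = 2*r)
G = 448 (G = -8*(4 + 3)*(-8) = -8*7*(-8) = -8*(-56) = -4*(-112) = 448)
(-79 + h)*G = (-79 + 187)*448 = 108*448 = 48384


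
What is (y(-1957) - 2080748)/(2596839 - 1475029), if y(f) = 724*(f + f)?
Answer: -2457242/560905 ≈ -4.3809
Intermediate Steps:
y(f) = 1448*f (y(f) = 724*(2*f) = 1448*f)
(y(-1957) - 2080748)/(2596839 - 1475029) = (1448*(-1957) - 2080748)/(2596839 - 1475029) = (-2833736 - 2080748)/1121810 = -4914484*1/1121810 = -2457242/560905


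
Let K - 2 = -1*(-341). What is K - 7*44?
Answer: 35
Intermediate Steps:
K = 343 (K = 2 - 1*(-341) = 2 + 341 = 343)
K - 7*44 = 343 - 7*44 = 343 - 1*308 = 343 - 308 = 35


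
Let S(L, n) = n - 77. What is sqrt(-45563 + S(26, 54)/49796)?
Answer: 3*I*sqrt(3138330891531)/24898 ≈ 213.45*I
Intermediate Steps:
S(L, n) = -77 + n
sqrt(-45563 + S(26, 54)/49796) = sqrt(-45563 + (-77 + 54)/49796) = sqrt(-45563 - 23*1/49796) = sqrt(-45563 - 23/49796) = sqrt(-2268855171/49796) = 3*I*sqrt(3138330891531)/24898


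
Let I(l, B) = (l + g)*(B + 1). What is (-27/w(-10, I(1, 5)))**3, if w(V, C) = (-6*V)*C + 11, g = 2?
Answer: -19683/1298596571 ≈ -1.5157e-5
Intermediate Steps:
I(l, B) = (1 + B)*(2 + l) (I(l, B) = (l + 2)*(B + 1) = (2 + l)*(1 + B) = (1 + B)*(2 + l))
w(V, C) = 11 - 6*C*V (w(V, C) = -6*C*V + 11 = 11 - 6*C*V)
(-27/w(-10, I(1, 5)))**3 = (-27/(11 - 6*(2 + 1 + 2*5 + 5*1)*(-10)))**3 = (-27/(11 - 6*(2 + 1 + 10 + 5)*(-10)))**3 = (-27/(11 - 6*18*(-10)))**3 = (-27/(11 + 1080))**3 = (-27/1091)**3 = -19683/1298596571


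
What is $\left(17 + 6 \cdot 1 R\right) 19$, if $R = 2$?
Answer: $551$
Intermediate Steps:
$\left(17 + 6 \cdot 1 R\right) 19 = \left(17 + 6 \cdot 1 \cdot 2\right) 19 = \left(17 + 6 \cdot 2\right) 19 = \left(17 + 12\right) 19 = 29 \cdot 19 = 551$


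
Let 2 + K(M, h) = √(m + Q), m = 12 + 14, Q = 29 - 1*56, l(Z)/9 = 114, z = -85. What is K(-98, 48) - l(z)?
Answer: -1028 + I ≈ -1028.0 + 1.0*I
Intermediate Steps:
l(Z) = 1026 (l(Z) = 9*114 = 1026)
Q = -27 (Q = 29 - 56 = -27)
m = 26
K(M, h) = -2 + I (K(M, h) = -2 + √(26 - 27) = -2 + √(-1) = -2 + I)
K(-98, 48) - l(z) = (-2 + I) - 1*1026 = (-2 + I) - 1026 = -1028 + I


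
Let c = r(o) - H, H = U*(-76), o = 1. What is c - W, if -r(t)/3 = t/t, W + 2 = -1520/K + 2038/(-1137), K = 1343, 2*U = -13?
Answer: -751395271/1526991 ≈ -492.08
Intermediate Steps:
U = -13/2 (U = (½)*(-13) = -13/2 ≈ -6.5000)
H = 494 (H = -13/2*(-76) = 494)
W = -7519256/1526991 (W = -2 + (-1520/1343 + 2038/(-1137)) = -2 + (-1520*1/1343 + 2038*(-1/1137)) = -2 + (-1520/1343 - 2038/1137) = -2 - 4465274/1526991 = -7519256/1526991 ≈ -4.9242)
r(t) = -3 (r(t) = -3*t/t = -3*1 = -3)
c = -497 (c = -3 - 1*494 = -3 - 494 = -497)
c - W = -497 - 1*(-7519256/1526991) = -497 + 7519256/1526991 = -751395271/1526991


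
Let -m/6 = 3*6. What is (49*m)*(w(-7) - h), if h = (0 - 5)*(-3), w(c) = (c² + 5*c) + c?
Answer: 42336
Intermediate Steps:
w(c) = c² + 6*c
m = -108 (m = -18*6 = -6*18 = -108)
h = 15 (h = -5*(-3) = 15)
(49*m)*(w(-7) - h) = (49*(-108))*(-7*(6 - 7) - 1*15) = -5292*(-7*(-1) - 15) = -5292*(7 - 15) = -5292*(-8) = 42336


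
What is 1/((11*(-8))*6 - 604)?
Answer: -1/1132 ≈ -0.00088339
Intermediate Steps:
1/((11*(-8))*6 - 604) = 1/(-88*6 - 604) = 1/(-528 - 604) = 1/(-1132) = -1/1132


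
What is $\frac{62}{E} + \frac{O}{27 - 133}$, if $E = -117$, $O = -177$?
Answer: $\frac{14137}{12402} \approx 1.1399$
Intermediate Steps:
$\frac{62}{E} + \frac{O}{27 - 133} = \frac{62}{-117} - \frac{177}{27 - 133} = 62 \left(- \frac{1}{117}\right) - \frac{177}{-106} = - \frac{62}{117} - - \frac{177}{106} = - \frac{62}{117} + \frac{177}{106} = \frac{14137}{12402}$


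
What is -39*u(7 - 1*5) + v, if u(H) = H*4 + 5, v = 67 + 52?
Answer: -388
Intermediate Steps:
v = 119
u(H) = 5 + 4*H (u(H) = 4*H + 5 = 5 + 4*H)
-39*u(7 - 1*5) + v = -39*(5 + 4*(7 - 1*5)) + 119 = -39*(5 + 4*(7 - 5)) + 119 = -39*(5 + 4*2) + 119 = -39*(5 + 8) + 119 = -39*13 + 119 = -507 + 119 = -388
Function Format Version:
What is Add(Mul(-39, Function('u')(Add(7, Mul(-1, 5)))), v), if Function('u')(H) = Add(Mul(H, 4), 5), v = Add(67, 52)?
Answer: -388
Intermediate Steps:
v = 119
Function('u')(H) = Add(5, Mul(4, H)) (Function('u')(H) = Add(Mul(4, H), 5) = Add(5, Mul(4, H)))
Add(Mul(-39, Function('u')(Add(7, Mul(-1, 5)))), v) = Add(Mul(-39, Add(5, Mul(4, Add(7, Mul(-1, 5))))), 119) = Add(Mul(-39, Add(5, Mul(4, Add(7, -5)))), 119) = Add(Mul(-39, Add(5, Mul(4, 2))), 119) = Add(Mul(-39, Add(5, 8)), 119) = Add(Mul(-39, 13), 119) = Add(-507, 119) = -388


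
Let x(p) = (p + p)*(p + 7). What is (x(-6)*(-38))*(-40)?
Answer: -18240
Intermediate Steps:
x(p) = 2*p*(7 + p) (x(p) = (2*p)*(7 + p) = 2*p*(7 + p))
(x(-6)*(-38))*(-40) = ((2*(-6)*(7 - 6))*(-38))*(-40) = ((2*(-6)*1)*(-38))*(-40) = -12*(-38)*(-40) = 456*(-40) = -18240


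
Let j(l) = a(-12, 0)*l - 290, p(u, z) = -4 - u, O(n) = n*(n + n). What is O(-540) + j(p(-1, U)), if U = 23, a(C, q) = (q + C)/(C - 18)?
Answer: 2914544/5 ≈ 5.8291e+5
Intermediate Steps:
O(n) = 2*n**2 (O(n) = n*(2*n) = 2*n**2)
a(C, q) = (C + q)/(-18 + C)
j(l) = -290 + 2*l/5 (j(l) = ((-12 + 0)/(-18 - 12))*l - 290 = (-12/(-30))*l - 290 = (-1/30*(-12))*l - 290 = 2*l/5 - 290 = -290 + 2*l/5)
O(-540) + j(p(-1, U)) = 2*(-540)**2 + (-290 + 2*(-4 - 1*(-1))/5) = 2*291600 + (-290 + 2*(-4 + 1)/5) = 583200 + (-290 + (2/5)*(-3)) = 583200 + (-290 - 6/5) = 583200 - 1456/5 = 2914544/5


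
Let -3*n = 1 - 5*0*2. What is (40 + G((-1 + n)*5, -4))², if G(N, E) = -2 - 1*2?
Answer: 1296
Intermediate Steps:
n = -⅓ (n = -(1 - 5*0*2)/3 = -(1 - 0*2)/3 = -(1 - 1*0)/3 = -(1 + 0)/3 = -⅓*1 = -⅓ ≈ -0.33333)
G(N, E) = -4 (G(N, E) = -2 - 2 = -4)
(40 + G((-1 + n)*5, -4))² = (40 - 4)² = 36² = 1296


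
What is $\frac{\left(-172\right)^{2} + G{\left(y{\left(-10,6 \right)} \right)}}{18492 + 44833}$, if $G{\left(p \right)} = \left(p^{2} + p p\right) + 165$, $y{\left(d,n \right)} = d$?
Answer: $\frac{201}{425} \approx 0.47294$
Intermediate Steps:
$G{\left(p \right)} = 165 + 2 p^{2}$ ($G{\left(p \right)} = \left(p^{2} + p^{2}\right) + 165 = 2 p^{2} + 165 = 165 + 2 p^{2}$)
$\frac{\left(-172\right)^{2} + G{\left(y{\left(-10,6 \right)} \right)}}{18492 + 44833} = \frac{\left(-172\right)^{2} + \left(165 + 2 \left(-10\right)^{2}\right)}{18492 + 44833} = \frac{29584 + \left(165 + 2 \cdot 100\right)}{63325} = \left(29584 + \left(165 + 200\right)\right) \frac{1}{63325} = \left(29584 + 365\right) \frac{1}{63325} = 29949 \cdot \frac{1}{63325} = \frac{201}{425}$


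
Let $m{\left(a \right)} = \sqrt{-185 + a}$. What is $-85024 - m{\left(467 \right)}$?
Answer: $-85024 - \sqrt{282} \approx -85041.0$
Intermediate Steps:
$-85024 - m{\left(467 \right)} = -85024 - \sqrt{-185 + 467} = -85024 - \sqrt{282}$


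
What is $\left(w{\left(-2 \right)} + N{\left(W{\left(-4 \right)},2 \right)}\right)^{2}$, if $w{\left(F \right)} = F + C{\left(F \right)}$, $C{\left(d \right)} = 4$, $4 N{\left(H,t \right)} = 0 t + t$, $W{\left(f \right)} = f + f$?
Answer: $\frac{25}{4} \approx 6.25$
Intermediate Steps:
$W{\left(f \right)} = 2 f$
$N{\left(H,t \right)} = \frac{t}{4}$ ($N{\left(H,t \right)} = \frac{0 t + t}{4} = \frac{0 + t}{4} = \frac{t}{4}$)
$w{\left(F \right)} = 4 + F$ ($w{\left(F \right)} = F + 4 = 4 + F$)
$\left(w{\left(-2 \right)} + N{\left(W{\left(-4 \right)},2 \right)}\right)^{2} = \left(\left(4 - 2\right) + \frac{1}{4} \cdot 2\right)^{2} = \left(2 + \frac{1}{2}\right)^{2} = \left(\frac{5}{2}\right)^{2} = \frac{25}{4}$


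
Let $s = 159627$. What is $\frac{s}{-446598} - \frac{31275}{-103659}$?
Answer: $- \frac{286602527}{5143766898} \approx -0.055718$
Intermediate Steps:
$\frac{s}{-446598} - \frac{31275}{-103659} = \frac{159627}{-446598} - \frac{31275}{-103659} = 159627 \left(- \frac{1}{446598}\right) - - \frac{10425}{34553} = - \frac{53209}{148866} + \frac{10425}{34553} = - \frac{286602527}{5143766898}$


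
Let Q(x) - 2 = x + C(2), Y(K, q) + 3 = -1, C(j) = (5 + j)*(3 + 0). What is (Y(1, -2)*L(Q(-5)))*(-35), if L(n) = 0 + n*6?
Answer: 15120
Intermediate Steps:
C(j) = 15 + 3*j (C(j) = (5 + j)*3 = 15 + 3*j)
Y(K, q) = -4 (Y(K, q) = -3 - 1 = -4)
Q(x) = 23 + x (Q(x) = 2 + (x + (15 + 3*2)) = 2 + (x + (15 + 6)) = 2 + (x + 21) = 2 + (21 + x) = 23 + x)
L(n) = 6*n (L(n) = 0 + 6*n = 6*n)
(Y(1, -2)*L(Q(-5)))*(-35) = -24*(23 - 5)*(-35) = -24*18*(-35) = -4*108*(-35) = -432*(-35) = 15120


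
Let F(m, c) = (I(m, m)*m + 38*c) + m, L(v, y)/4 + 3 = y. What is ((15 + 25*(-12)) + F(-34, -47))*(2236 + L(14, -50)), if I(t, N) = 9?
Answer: -4879864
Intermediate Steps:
L(v, y) = -12 + 4*y
F(m, c) = 10*m + 38*c (F(m, c) = (9*m + 38*c) + m = 10*m + 38*c)
((15 + 25*(-12)) + F(-34, -47))*(2236 + L(14, -50)) = ((15 + 25*(-12)) + (10*(-34) + 38*(-47)))*(2236 + (-12 + 4*(-50))) = ((15 - 300) + (-340 - 1786))*(2236 + (-12 - 200)) = (-285 - 2126)*(2236 - 212) = -2411*2024 = -4879864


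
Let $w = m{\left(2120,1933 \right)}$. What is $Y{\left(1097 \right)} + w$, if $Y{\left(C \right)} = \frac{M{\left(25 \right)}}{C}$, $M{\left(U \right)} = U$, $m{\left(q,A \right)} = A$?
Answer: $\frac{2120526}{1097} \approx 1933.0$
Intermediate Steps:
$Y{\left(C \right)} = \frac{25}{C}$
$w = 1933$
$Y{\left(1097 \right)} + w = \frac{25}{1097} + 1933 = \frac{2120526}{1097}$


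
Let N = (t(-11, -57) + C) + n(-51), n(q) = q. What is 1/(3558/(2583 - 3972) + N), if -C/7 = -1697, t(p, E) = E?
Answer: 463/5448787 ≈ 8.4973e-5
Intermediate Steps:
C = 11879 (C = -7*(-1697) = 11879)
N = 11771 (N = (-57 + 11879) - 51 = 11822 - 51 = 11771)
1/(3558/(2583 - 3972) + N) = 1/(3558/(2583 - 3972) + 11771) = 1/(3558/(-1389) + 11771) = 1/(3558*(-1/1389) + 11771) = 1/(-1186/463 + 11771) = 1/(5448787/463) = 463/5448787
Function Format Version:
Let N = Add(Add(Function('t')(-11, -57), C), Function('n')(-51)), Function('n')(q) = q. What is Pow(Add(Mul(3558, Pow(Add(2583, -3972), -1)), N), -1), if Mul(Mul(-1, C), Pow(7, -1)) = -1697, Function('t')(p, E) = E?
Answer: Rational(463, 5448787) ≈ 8.4973e-5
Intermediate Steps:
C = 11879 (C = Mul(-7, -1697) = 11879)
N = 11771 (N = Add(Add(-57, 11879), -51) = Add(11822, -51) = 11771)
Pow(Add(Mul(3558, Pow(Add(2583, -3972), -1)), N), -1) = Pow(Add(Mul(3558, Pow(Add(2583, -3972), -1)), 11771), -1) = Pow(Add(Mul(3558, Pow(-1389, -1)), 11771), -1) = Pow(Add(Mul(3558, Rational(-1, 1389)), 11771), -1) = Pow(Add(Rational(-1186, 463), 11771), -1) = Pow(Rational(5448787, 463), -1) = Rational(463, 5448787)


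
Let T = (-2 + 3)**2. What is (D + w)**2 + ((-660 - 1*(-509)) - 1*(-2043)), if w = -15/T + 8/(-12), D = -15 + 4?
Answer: 23428/9 ≈ 2603.1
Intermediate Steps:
D = -11
T = 1 (T = 1**2 = 1)
w = -47/3 (w = -15/1 + 8/(-12) = -15*1 + 8*(-1/12) = -15 - 2/3 = -47/3 ≈ -15.667)
(D + w)**2 + ((-660 - 1*(-509)) - 1*(-2043)) = (-11 - 47/3)**2 + ((-660 - 1*(-509)) - 1*(-2043)) = (-80/3)**2 + ((-660 + 509) + 2043) = 6400/9 + (-151 + 2043) = 6400/9 + 1892 = 23428/9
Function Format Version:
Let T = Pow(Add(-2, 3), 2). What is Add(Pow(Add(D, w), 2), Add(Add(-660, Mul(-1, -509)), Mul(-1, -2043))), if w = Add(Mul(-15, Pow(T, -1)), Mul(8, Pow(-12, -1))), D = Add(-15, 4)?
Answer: Rational(23428, 9) ≈ 2603.1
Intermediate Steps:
D = -11
T = 1 (T = Pow(1, 2) = 1)
w = Rational(-47, 3) (w = Add(Mul(-15, Pow(1, -1)), Mul(8, Pow(-12, -1))) = Add(Mul(-15, 1), Mul(8, Rational(-1, 12))) = Add(-15, Rational(-2, 3)) = Rational(-47, 3) ≈ -15.667)
Add(Pow(Add(D, w), 2), Add(Add(-660, Mul(-1, -509)), Mul(-1, -2043))) = Add(Pow(Add(-11, Rational(-47, 3)), 2), Add(Add(-660, Mul(-1, -509)), Mul(-1, -2043))) = Add(Pow(Rational(-80, 3), 2), Add(Add(-660, 509), 2043)) = Add(Rational(6400, 9), Add(-151, 2043)) = Add(Rational(6400, 9), 1892) = Rational(23428, 9)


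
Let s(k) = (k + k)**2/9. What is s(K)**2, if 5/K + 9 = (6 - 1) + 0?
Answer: 625/1296 ≈ 0.48225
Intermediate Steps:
K = -5/4 (K = 5/(-9 + ((6 - 1) + 0)) = 5/(-9 + (5 + 0)) = 5/(-9 + 5) = 5/(-4) = 5*(-1/4) = -5/4 ≈ -1.2500)
s(k) = 4*k**2/9 (s(k) = (2*k)**2*(1/9) = (4*k**2)*(1/9) = 4*k**2/9)
s(K)**2 = (4*(-5/4)**2/9)**2 = ((4/9)*(25/16))**2 = (25/36)**2 = 625/1296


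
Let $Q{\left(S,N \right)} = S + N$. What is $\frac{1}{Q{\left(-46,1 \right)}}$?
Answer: $- \frac{1}{45} \approx -0.022222$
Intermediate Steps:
$Q{\left(S,N \right)} = N + S$
$\frac{1}{Q{\left(-46,1 \right)}} = \frac{1}{1 - 46} = \frac{1}{-45} = - \frac{1}{45}$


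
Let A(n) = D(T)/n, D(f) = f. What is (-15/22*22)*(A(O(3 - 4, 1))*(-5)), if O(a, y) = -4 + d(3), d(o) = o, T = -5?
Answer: 375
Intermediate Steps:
O(a, y) = -1 (O(a, y) = -4 + 3 = -1)
A(n) = -5/n
(-15/22*22)*(A(O(3 - 4, 1))*(-5)) = (-15/22*22)*(-5/(-1)*(-5)) = (-15*1/22*22)*(-5*(-1)*(-5)) = (-15/22*22)*(5*(-5)) = -15*(-25) = 375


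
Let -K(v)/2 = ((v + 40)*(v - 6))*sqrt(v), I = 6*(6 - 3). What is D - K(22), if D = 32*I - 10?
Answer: 566 + 1984*sqrt(22) ≈ 9871.8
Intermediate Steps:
I = 18 (I = 6*3 = 18)
K(v) = -2*sqrt(v)*(-6 + v)*(40 + v) (K(v) = -2*(v + 40)*(v - 6)*sqrt(v) = -2*(40 + v)*(-6 + v)*sqrt(v) = -2*(-6 + v)*(40 + v)*sqrt(v) = -2*sqrt(v)*(-6 + v)*(40 + v))
D = 566 (D = 32*18 - 10 = 576 - 10 = 566)
D - K(22) = 566 - 2*sqrt(22)*(240 - 1*22**2 - 34*22) = 566 - 2*sqrt(22)*(240 - 1*484 - 748) = 566 - 2*sqrt(22)*(240 - 484 - 748) = 566 - 2*sqrt(22)*(-992) = 566 - (-1984)*sqrt(22) = 566 + 1984*sqrt(22)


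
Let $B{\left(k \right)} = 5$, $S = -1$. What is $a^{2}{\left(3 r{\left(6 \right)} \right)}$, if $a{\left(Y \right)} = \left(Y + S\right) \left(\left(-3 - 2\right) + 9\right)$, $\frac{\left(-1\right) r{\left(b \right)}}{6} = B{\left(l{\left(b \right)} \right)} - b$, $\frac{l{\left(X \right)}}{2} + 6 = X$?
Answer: $4624$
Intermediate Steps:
$l{\left(X \right)} = -12 + 2 X$
$r{\left(b \right)} = -30 + 6 b$ ($r{\left(b \right)} = - 6 \left(5 - b\right) = -30 + 6 b$)
$a{\left(Y \right)} = -4 + 4 Y$ ($a{\left(Y \right)} = \left(Y - 1\right) \left(\left(-3 - 2\right) + 9\right) = \left(-1 + Y\right) \left(-5 + 9\right) = \left(-1 + Y\right) 4 = -4 + 4 Y$)
$a^{2}{\left(3 r{\left(6 \right)} \right)} = \left(-4 + 4 \cdot 3 \left(-30 + 6 \cdot 6\right)\right)^{2} = \left(-4 + 4 \cdot 3 \left(-30 + 36\right)\right)^{2} = \left(-4 + 4 \cdot 3 \cdot 6\right)^{2} = \left(-4 + 4 \cdot 18\right)^{2} = \left(-4 + 72\right)^{2} = 68^{2} = 4624$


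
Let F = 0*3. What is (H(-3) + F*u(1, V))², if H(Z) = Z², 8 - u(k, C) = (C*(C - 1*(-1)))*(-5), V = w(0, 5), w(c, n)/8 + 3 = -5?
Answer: 81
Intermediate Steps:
w(c, n) = -64 (w(c, n) = -24 + 8*(-5) = -24 - 40 = -64)
V = -64
u(k, C) = 8 + 5*C*(1 + C) (u(k, C) = 8 - C*(C - 1*(-1))*(-5) = 8 - C*(C + 1)*(-5) = 8 - C*(1 + C)*(-5) = 8 - (-5)*C*(1 + C) = 8 + 5*C*(1 + C))
F = 0
(H(-3) + F*u(1, V))² = ((-3)² + 0*(8 + 5*(-64) + 5*(-64)²))² = (9 + 0*(8 - 320 + 5*4096))² = (9 + 0*(8 - 320 + 20480))² = (9 + 0*20168)² = (9 + 0)² = 9² = 81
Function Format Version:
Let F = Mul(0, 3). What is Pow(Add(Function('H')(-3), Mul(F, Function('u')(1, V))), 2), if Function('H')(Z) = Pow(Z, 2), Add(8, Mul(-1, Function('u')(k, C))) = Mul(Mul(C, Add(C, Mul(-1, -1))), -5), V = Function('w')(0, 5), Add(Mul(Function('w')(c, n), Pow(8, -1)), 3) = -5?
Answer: 81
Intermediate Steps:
Function('w')(c, n) = -64 (Function('w')(c, n) = Add(-24, Mul(8, -5)) = Add(-24, -40) = -64)
V = -64
Function('u')(k, C) = Add(8, Mul(5, C, Add(1, C))) (Function('u')(k, C) = Add(8, Mul(-1, Mul(Mul(C, Add(C, Mul(-1, -1))), -5))) = Add(8, Mul(-1, Mul(Mul(C, Add(C, 1)), -5))) = Add(8, Mul(-1, Mul(Mul(C, Add(1, C)), -5))) = Add(8, Mul(-1, Mul(-5, C, Add(1, C)))) = Add(8, Mul(5, C, Add(1, C))))
F = 0
Pow(Add(Function('H')(-3), Mul(F, Function('u')(1, V))), 2) = Pow(Add(Pow(-3, 2), Mul(0, Add(8, Mul(5, -64), Mul(5, Pow(-64, 2))))), 2) = Pow(Add(9, Mul(0, Add(8, -320, Mul(5, 4096)))), 2) = Pow(Add(9, Mul(0, Add(8, -320, 20480))), 2) = Pow(Add(9, Mul(0, 20168)), 2) = Pow(Add(9, 0), 2) = Pow(9, 2) = 81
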